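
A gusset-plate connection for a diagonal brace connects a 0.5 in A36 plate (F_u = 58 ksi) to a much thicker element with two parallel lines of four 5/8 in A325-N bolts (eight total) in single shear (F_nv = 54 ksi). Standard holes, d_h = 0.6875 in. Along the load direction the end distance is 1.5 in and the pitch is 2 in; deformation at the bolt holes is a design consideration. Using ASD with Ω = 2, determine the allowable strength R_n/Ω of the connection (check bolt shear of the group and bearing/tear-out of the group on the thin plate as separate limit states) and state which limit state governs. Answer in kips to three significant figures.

Bolt shear: A_b = π·0.625²/4 = 0.3068 in²; R_n = 54 × 0.3068 × 8 × 1 = 132.5 kips → 132.5 / 2 = 66.3 kips.
Bearing (1.2 l_c t F_u ≤ 2.4 d t F_u): upper limit = 2.4·0.625·0.5·58 = 43.5 kips.
  Edge l_c = 1.5 − 0.6875/2 = 1.156 → r_n = 40.24 kips; interior l_c = 2 − 0.6875 = 1.312 → r_n = 43.5 kips.
  R_n,bearing = 2·40.24 + 6·43.5 = 341.5 kips → 341.5 / 2 = 171 kips.
Bolt shear governs: 66.3 kips.

66.3 kips (bolt shear governs)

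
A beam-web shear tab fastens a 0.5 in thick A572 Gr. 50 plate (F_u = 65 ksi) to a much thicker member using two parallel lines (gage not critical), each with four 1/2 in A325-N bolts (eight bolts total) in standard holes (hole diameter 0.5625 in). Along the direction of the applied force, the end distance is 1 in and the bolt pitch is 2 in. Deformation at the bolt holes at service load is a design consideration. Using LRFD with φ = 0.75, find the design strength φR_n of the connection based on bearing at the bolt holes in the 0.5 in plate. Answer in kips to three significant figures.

Per bolt r_n = 1.2 l_c t F_u ≤ 2.4 d t F_u; upper limit = 2.4 × 0.5 × 0.5 × 65 = 39 kips.
Edge bolt: l_c = 1 − 0.5625/2 = 0.7188 in → 1.2 × 0.7188 × 0.5 × 65 = 28.03 → r_n = 28.03 kips.
Interior bolts: l_c = 2 − 0.5625 = 1.438 in → 1.2 × 1.438 × 0.5 × 65 = 56.06 → r_n = 39 kips.
R_n = 2 × 28.03 + 6 × 39 = 290.1 kips.
Design strength φR_n = 0.75 × 290.1 = 218 kips.

218 kips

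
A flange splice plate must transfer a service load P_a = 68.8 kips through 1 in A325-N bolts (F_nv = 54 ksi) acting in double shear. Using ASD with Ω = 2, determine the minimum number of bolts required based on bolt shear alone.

A_b = π·1²/4 = 0.7854 in².
Per-bolt allowable strength R_n/Ω = 54 × 0.7854 × 2 / 2 = 42.41 kips.
n ≥ 68.8 / 42.41 = 1.622 → use 2 bolts.

2 bolts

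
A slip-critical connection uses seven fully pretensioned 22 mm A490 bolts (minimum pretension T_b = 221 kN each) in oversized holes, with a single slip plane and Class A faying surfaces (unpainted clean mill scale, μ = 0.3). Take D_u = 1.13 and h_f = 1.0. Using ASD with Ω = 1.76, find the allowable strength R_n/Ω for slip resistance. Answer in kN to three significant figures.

298 kN

R_n = μ · D_u · h_f · T_b · n_s · n_b = 0.3 × 1.13 × 1.0 × 221 × 1 × 7 = 524.4 kN.
Allowable strength R_n/Ω = 524.4 / 1.76 = 298 kN.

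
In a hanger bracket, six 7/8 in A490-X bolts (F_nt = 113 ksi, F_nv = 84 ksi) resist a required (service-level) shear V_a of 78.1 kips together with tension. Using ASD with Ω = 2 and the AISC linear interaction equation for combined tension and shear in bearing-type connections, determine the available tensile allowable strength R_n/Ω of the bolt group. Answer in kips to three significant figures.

A_b = π·0.875²/4 = 0.6013 in²; f_rv = 78.1 / (6 × 0.6013) = 21.65 ksi.
F'_nt = 1.3 F_nt − (Ω F_nt / F_nv) f_rv = 1.3·113 − (2·113/84)·21.65 = 88.66 ksi, capped at F_nt → F'_nt = 88.66 ksi.
R_n = F'_nt · A_b · n = 88.66 × 0.6013 × 6 = 319.9 kips.
Allowable strength R_n/Ω = 319.9 / 2 = 160 kips.

160 kips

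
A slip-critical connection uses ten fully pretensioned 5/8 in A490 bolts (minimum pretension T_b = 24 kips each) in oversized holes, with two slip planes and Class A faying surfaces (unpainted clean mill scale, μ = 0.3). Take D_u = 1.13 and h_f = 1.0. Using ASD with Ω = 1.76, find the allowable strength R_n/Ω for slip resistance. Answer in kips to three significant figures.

R_n = μ · D_u · h_f · T_b · n_s · n_b = 0.3 × 1.13 × 1.0 × 24 × 2 × 10 = 162.7 kips.
Allowable strength R_n/Ω = 162.7 / 1.76 = 92.5 kips.

92.5 kips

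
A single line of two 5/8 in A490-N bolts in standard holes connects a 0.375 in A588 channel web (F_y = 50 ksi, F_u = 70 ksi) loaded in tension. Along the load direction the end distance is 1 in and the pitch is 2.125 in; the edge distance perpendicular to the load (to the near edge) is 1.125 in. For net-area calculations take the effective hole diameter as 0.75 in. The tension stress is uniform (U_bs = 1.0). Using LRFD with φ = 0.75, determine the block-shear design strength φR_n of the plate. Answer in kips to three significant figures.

Shear plane L_v = 1 + 1·2.125 = 3.125 in; A_gv = 3.125 × 0.375 = 1.172 in².
A_nv = (3.125 − 1.5·0.75) × 0.375 = 0.75 in².
A_nt = (1.125 − 0.5·0.75) × 0.375 = 0.2812 in².
0.6 F_u A_nv = 31.5 kips; 0.6 F_y A_gv = 35.16 kips → shear rupture governs the shear term.
R_n = 31.5 + 1.0 × 70 × 0.2812 = 51.19 kips.
Design strength φR_n = 0.75 × 51.19 = 38.4 kips.

38.4 kips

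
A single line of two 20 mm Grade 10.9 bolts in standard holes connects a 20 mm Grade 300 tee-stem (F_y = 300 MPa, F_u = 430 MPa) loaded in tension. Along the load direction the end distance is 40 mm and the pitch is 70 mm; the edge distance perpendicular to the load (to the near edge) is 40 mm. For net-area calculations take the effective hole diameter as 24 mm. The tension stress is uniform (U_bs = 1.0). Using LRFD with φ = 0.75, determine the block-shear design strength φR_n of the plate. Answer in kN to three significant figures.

Shear plane L_v = 40 + 1·70 = 110 mm; A_gv = 110 × 20 = 2200 mm².
A_nv = (110 − 1.5·24) × 20 = 1480 mm².
A_nt = (40 − 0.5·24) × 20 = 560 mm².
0.6 F_u A_nv = 381.8 kN; 0.6 F_y A_gv = 396 kN → shear rupture governs the shear term.
R_n = 381.8 + 1.0 × 430 × 560 / 1000 = 622.6 kN.
Design strength φR_n = 0.75 × 622.6 = 467 kN.

467 kN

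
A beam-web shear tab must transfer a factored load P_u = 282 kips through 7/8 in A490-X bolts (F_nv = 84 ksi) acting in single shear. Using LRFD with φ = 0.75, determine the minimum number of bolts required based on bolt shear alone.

8 bolts

A_b = π·0.875²/4 = 0.6013 in².
Per-bolt design strength φR_n = 0.75 × 84 × 0.6013 × 1 = 37.88 kips.
n ≥ 282 / 37.88 = 7.444 → use 8 bolts.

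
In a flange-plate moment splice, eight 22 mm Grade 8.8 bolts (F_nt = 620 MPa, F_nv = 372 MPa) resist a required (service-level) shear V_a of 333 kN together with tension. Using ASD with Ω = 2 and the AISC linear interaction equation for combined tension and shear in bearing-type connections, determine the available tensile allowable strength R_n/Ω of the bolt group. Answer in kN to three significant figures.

671 kN

A_b = π·22²/4 = 380.1 mm²; f_rv = 333 × 1000 / (8 × 380.1) = 109.5 MPa.
F'_nt = 1.3 F_nt − (Ω F_nt / F_nv) f_rv = 1.3·620 − (2·620/372)·109.5 = 441 MPa, capped at F_nt → F'_nt = 441 MPa.
R_n = F'_nt · A_b · n = 441 × 380.1 × 8 / 1000 = 1341 kN.
Allowable strength R_n/Ω = 1341 / 2 = 671 kN.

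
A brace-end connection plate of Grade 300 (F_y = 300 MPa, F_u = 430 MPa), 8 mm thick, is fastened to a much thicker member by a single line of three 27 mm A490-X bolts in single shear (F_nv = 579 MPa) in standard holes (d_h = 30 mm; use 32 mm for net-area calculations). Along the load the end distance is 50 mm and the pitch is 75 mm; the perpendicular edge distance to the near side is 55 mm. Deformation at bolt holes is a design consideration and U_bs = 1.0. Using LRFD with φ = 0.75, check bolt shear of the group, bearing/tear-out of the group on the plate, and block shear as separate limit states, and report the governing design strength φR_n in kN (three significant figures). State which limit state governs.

286 kN (block shear governs)

Bolt shear: A_b = π·27²/4 = 572.6 mm²; R_n = 579 × 572.6 × 3 × 1 / 1000 = 994.5 kN → 0.75 × 994.5 = 746 kN.
Bearing: edge l_c = 35, r_n = 144.5 kN; interior l_c = 45, r_n = 185.8 kN; R_n = 144.5 + 2·185.8 = 516 kN → 387 kN.
Block shear: A_gv = 1600, A_nv = 960, A_nt = 312 mm²; R_n = min(0.6F_uA_nv, 0.6F_yA_gv) + U_bs·F_u·A_nt = 381.8 kN → 286 kN.
Block shear governs: 286 kN.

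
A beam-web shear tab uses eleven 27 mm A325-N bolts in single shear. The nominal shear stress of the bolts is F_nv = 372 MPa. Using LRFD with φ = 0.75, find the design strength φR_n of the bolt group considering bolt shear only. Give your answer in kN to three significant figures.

A_b = π × 27² / 4 = 572.6 mm².
R_n = F_nv · A_b · n · n_s = 372 × 572.6 × 11 × 1 / 1000 = 2343 kN.
Design strength φR_n = 0.75 × 2343 = 1760 kN.

1760 kN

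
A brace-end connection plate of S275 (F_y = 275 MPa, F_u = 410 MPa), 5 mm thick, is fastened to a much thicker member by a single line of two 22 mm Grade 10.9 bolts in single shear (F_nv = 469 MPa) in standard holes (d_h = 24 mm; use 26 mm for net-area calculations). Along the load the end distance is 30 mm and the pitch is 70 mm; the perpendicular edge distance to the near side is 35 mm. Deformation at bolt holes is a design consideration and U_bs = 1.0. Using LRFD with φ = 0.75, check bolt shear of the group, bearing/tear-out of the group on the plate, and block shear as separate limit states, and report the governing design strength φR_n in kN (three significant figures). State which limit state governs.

Bolt shear: A_b = π·22²/4 = 380.1 mm²; R_n = 469 × 380.1 × 2 × 1 / 1000 = 356.6 kN → 0.75 × 356.6 = 267 kN.
Bearing: edge l_c = 18, r_n = 44.28 kN; interior l_c = 46, r_n = 108.2 kN; R_n = 44.28 + 1·108.2 = 152.5 kN → 114 kN.
Block shear: A_gv = 500, A_nv = 305, A_nt = 110 mm²; R_n = min(0.6F_uA_nv, 0.6F_yA_gv) + U_bs·F_u·A_nt = 120.1 kN → 90.1 kN.
Block shear governs: 90.1 kN.

90.1 kN (block shear governs)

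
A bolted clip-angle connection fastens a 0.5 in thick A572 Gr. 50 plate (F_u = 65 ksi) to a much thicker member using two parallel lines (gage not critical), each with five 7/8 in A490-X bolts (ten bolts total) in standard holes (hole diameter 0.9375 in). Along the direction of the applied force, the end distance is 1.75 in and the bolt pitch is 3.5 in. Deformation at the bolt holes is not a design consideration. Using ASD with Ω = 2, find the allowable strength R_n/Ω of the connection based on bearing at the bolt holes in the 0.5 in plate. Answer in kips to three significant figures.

Per bolt r_n = 1.5 l_c t F_u ≤ 3.0 d t F_u; upper limit = 3.0 × 0.875 × 0.5 × 65 = 85.31 kips.
Edge bolt: l_c = 1.75 − 0.9375/2 = 1.281 in → 1.5 × 1.281 × 0.5 × 65 = 62.46 → r_n = 62.46 kips.
Interior bolts: l_c = 3.5 − 0.9375 = 2.562 in → 1.5 × 2.562 × 0.5 × 65 = 124.9 → r_n = 85.31 kips.
R_n = 2 × 62.46 + 8 × 85.31 = 807.4 kips.
Allowable strength R_n/Ω = 807.4 / 2 = 404 kips.

404 kips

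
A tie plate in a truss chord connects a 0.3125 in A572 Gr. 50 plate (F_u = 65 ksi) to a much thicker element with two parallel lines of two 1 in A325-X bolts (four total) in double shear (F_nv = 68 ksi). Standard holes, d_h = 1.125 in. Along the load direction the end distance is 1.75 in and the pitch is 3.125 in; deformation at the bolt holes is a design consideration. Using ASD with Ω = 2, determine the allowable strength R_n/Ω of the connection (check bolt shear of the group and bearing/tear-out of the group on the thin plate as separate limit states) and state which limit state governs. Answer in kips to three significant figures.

Bolt shear: A_b = π·1²/4 = 0.7854 in²; R_n = 68 × 0.7854 × 4 × 2 = 427.3 kips → 427.3 / 2 = 214 kips.
Bearing (1.2 l_c t F_u ≤ 2.4 d t F_u): upper limit = 2.4·1·0.3125·65 = 48.75 kips.
  Edge l_c = 1.75 − 1.125/2 = 1.188 → r_n = 28.95 kips; interior l_c = 3.125 − 1.125 = 2 → r_n = 48.75 kips.
  R_n,bearing = 2·28.95 + 2·48.75 = 155.4 kips → 155.4 / 2 = 77.7 kips.
Bearing governs: 77.7 kips.

77.7 kips (bearing governs)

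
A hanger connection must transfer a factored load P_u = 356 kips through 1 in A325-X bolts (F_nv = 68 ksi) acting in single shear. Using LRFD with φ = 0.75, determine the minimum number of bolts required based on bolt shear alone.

9 bolts

A_b = π·1²/4 = 0.7854 in².
Per-bolt design strength φR_n = 0.75 × 68 × 0.7854 × 1 = 40.06 kips.
n ≥ 356 / 40.06 = 8.888 → use 9 bolts.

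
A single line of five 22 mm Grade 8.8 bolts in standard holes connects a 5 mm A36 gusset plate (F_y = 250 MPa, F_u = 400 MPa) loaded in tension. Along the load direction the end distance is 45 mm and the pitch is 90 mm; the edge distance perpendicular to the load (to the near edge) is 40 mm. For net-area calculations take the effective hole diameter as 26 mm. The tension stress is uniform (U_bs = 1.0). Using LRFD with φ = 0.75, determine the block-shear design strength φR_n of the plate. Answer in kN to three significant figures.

Shear plane L_v = 45 + 4·90 = 405 mm; A_gv = 405 × 5 = 2025 mm².
A_nv = (405 − 4.5·26) × 5 = 1440 mm².
A_nt = (40 − 0.5·26) × 5 = 135 mm².
0.6 F_u A_nv = 345.6 kN; 0.6 F_y A_gv = 303.8 kN → shear yielding governs the shear term.
R_n = 303.8 + 1.0 × 400 × 135 / 1000 = 357.8 kN.
Design strength φR_n = 0.75 × 357.8 = 268 kN.

268 kN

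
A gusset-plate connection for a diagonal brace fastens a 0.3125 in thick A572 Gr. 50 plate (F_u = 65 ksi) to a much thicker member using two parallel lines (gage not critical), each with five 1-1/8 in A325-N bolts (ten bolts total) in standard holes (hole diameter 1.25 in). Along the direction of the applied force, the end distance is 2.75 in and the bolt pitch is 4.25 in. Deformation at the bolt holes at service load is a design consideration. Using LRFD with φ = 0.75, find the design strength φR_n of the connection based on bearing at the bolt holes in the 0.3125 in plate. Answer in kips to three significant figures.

407 kips

Per bolt r_n = 1.2 l_c t F_u ≤ 2.4 d t F_u; upper limit = 2.4 × 1.125 × 0.3125 × 65 = 54.84 kips.
Edge bolt: l_c = 2.75 − 1.25/2 = 2.125 in → 1.2 × 2.125 × 0.3125 × 65 = 51.8 → r_n = 51.8 kips.
Interior bolts: l_c = 4.25 − 1.25 = 3 in → 1.2 × 3 × 0.3125 × 65 = 73.12 → r_n = 54.84 kips.
R_n = 2 × 51.8 + 8 × 54.84 = 542.3 kips.
Design strength φR_n = 0.75 × 542.3 = 407 kips.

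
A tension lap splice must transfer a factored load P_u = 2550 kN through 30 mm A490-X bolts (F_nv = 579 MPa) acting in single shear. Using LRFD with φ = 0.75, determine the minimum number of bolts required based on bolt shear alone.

9 bolts

A_b = π·30²/4 = 706.9 mm².
Per-bolt design strength φR_n = 0.75 × 579 × 706.9 × 1 / 1000 = 307 kN.
n ≥ 2550 / 307 = 8.307 → use 9 bolts.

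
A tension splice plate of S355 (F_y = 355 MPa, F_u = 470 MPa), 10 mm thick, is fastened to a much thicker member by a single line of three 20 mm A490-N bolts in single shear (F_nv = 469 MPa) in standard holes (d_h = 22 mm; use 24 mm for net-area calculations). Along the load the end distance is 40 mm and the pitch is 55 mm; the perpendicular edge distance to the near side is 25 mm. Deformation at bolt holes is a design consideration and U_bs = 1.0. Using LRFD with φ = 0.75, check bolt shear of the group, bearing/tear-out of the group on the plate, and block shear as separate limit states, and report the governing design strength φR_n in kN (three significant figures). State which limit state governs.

236 kN (block shear governs)

Bolt shear: A_b = π·20²/4 = 314.2 mm²; R_n = 469 × 314.2 × 3 × 1 / 1000 = 442 kN → 0.75 × 442 = 332 kN.
Bearing: edge l_c = 29, r_n = 163.6 kN; interior l_c = 33, r_n = 186.1 kN; R_n = 163.6 + 2·186.1 = 535.8 kN → 402 kN.
Block shear: A_gv = 1500, A_nv = 900, A_nt = 130 mm²; R_n = min(0.6F_uA_nv, 0.6F_yA_gv) + U_bs·F_u·A_nt = 314.9 kN → 236 kN.
Block shear governs: 236 kN.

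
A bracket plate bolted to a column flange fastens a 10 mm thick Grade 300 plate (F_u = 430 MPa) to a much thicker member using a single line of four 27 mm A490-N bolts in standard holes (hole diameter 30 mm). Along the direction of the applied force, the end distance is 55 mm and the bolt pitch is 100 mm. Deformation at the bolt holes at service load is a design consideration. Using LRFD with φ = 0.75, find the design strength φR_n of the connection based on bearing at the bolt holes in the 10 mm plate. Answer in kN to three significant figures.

Per bolt r_n = 1.2 l_c t F_u ≤ 2.4 d t F_u; upper limit = 2.4 × 27 × 10 × 430 / 1000 = 278.6 kN.
Edge bolt: l_c = 55 − 30/2 = 40 mm → 1.2 × 40 × 10 × 430 / 1000 = 206.4 → r_n = 206.4 kN.
Interior bolts: l_c = 100 − 30 = 70 mm → 1.2 × 70 × 10 × 430 / 1000 = 361.2 → r_n = 278.6 kN.
R_n = 1 × 206.4 + 3 × 278.6 = 1042 kN.
Design strength φR_n = 0.75 × 1042 = 782 kN.

782 kN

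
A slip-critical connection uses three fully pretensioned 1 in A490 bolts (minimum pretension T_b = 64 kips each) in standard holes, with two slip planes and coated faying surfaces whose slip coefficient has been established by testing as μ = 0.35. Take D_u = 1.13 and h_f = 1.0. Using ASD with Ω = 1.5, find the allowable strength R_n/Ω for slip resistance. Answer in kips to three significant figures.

101 kips

R_n = μ · D_u · h_f · T_b · n_s · n_b = 0.35 × 1.13 × 1.0 × 64 × 2 × 3 = 151.9 kips.
Allowable strength R_n/Ω = 151.9 / 1.5 = 101 kips.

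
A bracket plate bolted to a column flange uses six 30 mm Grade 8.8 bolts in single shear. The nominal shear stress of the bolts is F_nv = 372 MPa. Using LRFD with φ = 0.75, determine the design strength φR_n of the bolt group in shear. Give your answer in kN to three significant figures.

1180 kN

A_b = π × 30² / 4 = 706.9 mm².
R_n = F_nv · A_b · n · n_s = 372 × 706.9 × 6 × 1 / 1000 = 1578 kN.
Design strength φR_n = 0.75 × 1578 = 1180 kN.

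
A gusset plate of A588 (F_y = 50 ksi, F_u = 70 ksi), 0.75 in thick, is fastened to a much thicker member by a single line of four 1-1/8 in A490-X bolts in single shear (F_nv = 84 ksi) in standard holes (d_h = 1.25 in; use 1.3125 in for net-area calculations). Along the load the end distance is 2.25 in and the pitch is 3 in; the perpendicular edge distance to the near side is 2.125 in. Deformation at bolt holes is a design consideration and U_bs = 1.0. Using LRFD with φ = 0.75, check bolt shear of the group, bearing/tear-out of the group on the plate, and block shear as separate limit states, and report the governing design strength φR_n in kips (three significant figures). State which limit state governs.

Bolt shear: A_b = π·1.125²/4 = 0.994 in²; R_n = 84 × 0.994 × 4 × 1 = 334 kips → 0.75 × 334 = 250 kips.
Bearing: edge l_c = 1.625, r_n = 102.4 kips; interior l_c = 1.75, r_n = 110.3 kips; R_n = 102.4 + 3·110.3 = 433.1 kips → 325 kips.
Block shear: A_gv = 8.438, A_nv = 4.992, A_nt = 1.102 in²; R_n = min(0.6F_uA_nv, 0.6F_yA_gv) + U_bs·F_u·A_nt = 286.8 kips → 215 kips.
Block shear governs: 215 kips.

215 kips (block shear governs)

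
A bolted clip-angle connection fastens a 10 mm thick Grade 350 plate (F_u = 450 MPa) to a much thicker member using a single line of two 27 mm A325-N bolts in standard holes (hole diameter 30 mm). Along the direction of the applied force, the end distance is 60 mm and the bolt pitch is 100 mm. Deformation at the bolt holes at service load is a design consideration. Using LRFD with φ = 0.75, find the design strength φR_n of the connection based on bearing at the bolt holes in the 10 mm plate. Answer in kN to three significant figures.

401 kN

Per bolt r_n = 1.2 l_c t F_u ≤ 2.4 d t F_u; upper limit = 2.4 × 27 × 10 × 450 / 1000 = 291.6 kN.
Edge bolt: l_c = 60 − 30/2 = 45 mm → 1.2 × 45 × 10 × 450 / 1000 = 243 → r_n = 243 kN.
Interior bolts: l_c = 100 − 30 = 70 mm → 1.2 × 70 × 10 × 450 / 1000 = 378 → r_n = 291.6 kN.
R_n = 1 × 243 + 1 × 291.6 = 534.6 kN.
Design strength φR_n = 0.75 × 534.6 = 401 kN.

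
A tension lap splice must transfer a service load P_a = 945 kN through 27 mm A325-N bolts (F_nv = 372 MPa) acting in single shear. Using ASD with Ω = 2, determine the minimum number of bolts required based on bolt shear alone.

A_b = π·27²/4 = 572.6 mm².
Per-bolt allowable strength R_n/Ω = 372 × 572.6 × 1 / 1000 / 2 = 106.5 kN.
n ≥ 945 / 106.5 = 8.874 → use 9 bolts.

9 bolts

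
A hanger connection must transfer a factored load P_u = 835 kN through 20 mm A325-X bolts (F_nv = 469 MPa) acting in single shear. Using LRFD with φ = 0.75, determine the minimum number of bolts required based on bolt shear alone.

A_b = π·20²/4 = 314.2 mm².
Per-bolt design strength φR_n = 0.75 × 469 × 314.2 × 1 / 1000 = 110.5 kN.
n ≥ 835 / 110.5 = 7.556 → use 8 bolts.

8 bolts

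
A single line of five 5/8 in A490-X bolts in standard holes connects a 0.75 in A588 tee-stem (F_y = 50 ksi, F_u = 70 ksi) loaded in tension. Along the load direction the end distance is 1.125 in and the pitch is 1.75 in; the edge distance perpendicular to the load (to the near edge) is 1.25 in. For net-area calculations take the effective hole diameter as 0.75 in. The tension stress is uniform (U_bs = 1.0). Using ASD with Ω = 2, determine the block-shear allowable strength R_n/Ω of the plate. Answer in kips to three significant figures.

97.8 kips

Shear plane L_v = 1.125 + 4·1.75 = 8.125 in; A_gv = 8.125 × 0.75 = 6.094 in².
A_nv = (8.125 − 4.5·0.75) × 0.75 = 3.562 in².
A_nt = (1.25 − 0.5·0.75) × 0.75 = 0.6562 in².
0.6 F_u A_nv = 149.6 kips; 0.6 F_y A_gv = 182.8 kips → shear rupture governs the shear term.
R_n = 149.6 + 1.0 × 70 × 0.6562 = 195.6 kips.
Allowable strength R_n/Ω = 195.6 / 2 = 97.8 kips.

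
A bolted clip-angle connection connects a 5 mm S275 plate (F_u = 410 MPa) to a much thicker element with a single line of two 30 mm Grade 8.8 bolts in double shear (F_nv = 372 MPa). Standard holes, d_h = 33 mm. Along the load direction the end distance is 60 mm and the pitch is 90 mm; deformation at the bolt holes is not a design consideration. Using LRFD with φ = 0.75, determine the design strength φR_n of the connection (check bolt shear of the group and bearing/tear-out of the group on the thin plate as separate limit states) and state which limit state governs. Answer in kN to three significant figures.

Bolt shear: A_b = π·30²/4 = 706.9 mm²; R_n = 372 × 706.9 × 2 × 2 / 1000 = 1052 kN → 0.75 × 1052 = 789 kN.
Bearing (1.5 l_c t F_u ≤ 3.0 d t F_u): upper limit = 3.0·30·5·410 / 1000 = 184.5 kN.
  Edge l_c = 60 − 33/2 = 43.5 → r_n = 133.8 kN; interior l_c = 90 − 33 = 57 → r_n = 175.3 kN.
  R_n,bearing = 1·133.8 + 1·175.3 = 309 kN → 0.75 × 309 = 232 kN.
Bearing governs: 232 kN.

232 kN (bearing governs)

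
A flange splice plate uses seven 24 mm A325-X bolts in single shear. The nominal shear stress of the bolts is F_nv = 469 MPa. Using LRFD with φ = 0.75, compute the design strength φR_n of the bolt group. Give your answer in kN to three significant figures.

A_b = π × 24² / 4 = 452.4 mm².
R_n = F_nv · A_b · n · n_s = 469 × 452.4 × 7 × 1 / 1000 = 1485 kN.
Design strength φR_n = 0.75 × 1485 = 1110 kN.

1110 kN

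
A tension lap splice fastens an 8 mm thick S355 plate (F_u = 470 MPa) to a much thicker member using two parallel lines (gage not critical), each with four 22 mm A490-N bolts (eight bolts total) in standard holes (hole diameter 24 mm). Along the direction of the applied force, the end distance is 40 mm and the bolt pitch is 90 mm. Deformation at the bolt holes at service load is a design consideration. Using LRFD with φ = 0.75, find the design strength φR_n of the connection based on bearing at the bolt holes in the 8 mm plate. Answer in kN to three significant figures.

1080 kN

Per bolt r_n = 1.2 l_c t F_u ≤ 2.4 d t F_u; upper limit = 2.4 × 22 × 8 × 470 / 1000 = 198.5 kN.
Edge bolt: l_c = 40 − 24/2 = 28 mm → 1.2 × 28 × 8 × 470 / 1000 = 126.3 → r_n = 126.3 kN.
Interior bolts: l_c = 90 − 24 = 66 mm → 1.2 × 66 × 8 × 470 / 1000 = 297.8 → r_n = 198.5 kN.
R_n = 2 × 126.3 + 6 × 198.5 = 1444 kN.
Design strength φR_n = 0.75 × 1444 = 1080 kN.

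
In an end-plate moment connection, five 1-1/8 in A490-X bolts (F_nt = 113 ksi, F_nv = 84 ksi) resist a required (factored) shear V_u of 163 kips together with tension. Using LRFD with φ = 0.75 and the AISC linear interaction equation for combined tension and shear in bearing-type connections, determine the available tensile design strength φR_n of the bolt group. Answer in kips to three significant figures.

A_b = π·1.125²/4 = 0.994 in²; f_rv = 163 / (5 × 0.994) = 32.8 ksi.
F'_nt = 1.3 F_nt − (F_nt / φF_nv) f_rv = 1.3·113 − (113/(0.75·84))·32.8 = 88.08 ksi, capped at F_nt → F'_nt = 88.08 ksi.
R_n = F'_nt · A_b · n = 88.08 × 0.994 × 5 = 437.7 kips.
Design strength φR_n = 0.75 × 437.7 = 328 kips.

328 kips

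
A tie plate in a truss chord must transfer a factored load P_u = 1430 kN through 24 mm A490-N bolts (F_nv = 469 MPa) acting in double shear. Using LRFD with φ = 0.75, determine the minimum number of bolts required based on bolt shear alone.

A_b = π·24²/4 = 452.4 mm².
Per-bolt design strength φR_n = 0.75 × 469 × 452.4 × 2 / 1000 = 318.3 kN.
n ≥ 1430 / 318.3 = 4.493 → use 5 bolts.

5 bolts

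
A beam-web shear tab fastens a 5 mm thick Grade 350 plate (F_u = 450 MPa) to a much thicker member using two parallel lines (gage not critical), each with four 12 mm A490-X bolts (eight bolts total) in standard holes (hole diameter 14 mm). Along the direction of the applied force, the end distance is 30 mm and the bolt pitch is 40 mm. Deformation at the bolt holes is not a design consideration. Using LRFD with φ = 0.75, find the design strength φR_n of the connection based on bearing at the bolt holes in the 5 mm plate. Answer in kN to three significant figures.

Per bolt r_n = 1.5 l_c t F_u ≤ 3.0 d t F_u; upper limit = 3.0 × 12 × 5 × 450 / 1000 = 81 kN.
Edge bolt: l_c = 30 − 14/2 = 23 mm → 1.5 × 23 × 5 × 450 / 1000 = 77.62 → r_n = 77.62 kN.
Interior bolts: l_c = 40 − 14 = 26 mm → 1.5 × 26 × 5 × 450 / 1000 = 87.75 → r_n = 81 kN.
R_n = 2 × 77.62 + 6 × 81 = 641.2 kN.
Design strength φR_n = 0.75 × 641.2 = 481 kN.

481 kN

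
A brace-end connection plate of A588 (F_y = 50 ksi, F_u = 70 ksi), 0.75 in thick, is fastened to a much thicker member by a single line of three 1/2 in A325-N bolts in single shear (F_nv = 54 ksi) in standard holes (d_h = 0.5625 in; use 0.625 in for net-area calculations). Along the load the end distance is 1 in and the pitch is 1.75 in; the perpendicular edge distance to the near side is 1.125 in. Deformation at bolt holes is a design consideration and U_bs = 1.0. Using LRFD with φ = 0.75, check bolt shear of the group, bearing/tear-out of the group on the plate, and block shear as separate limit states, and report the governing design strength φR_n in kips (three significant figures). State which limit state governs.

23.9 kips (bolt shear governs)

Bolt shear: A_b = π·0.5²/4 = 0.1963 in²; R_n = 54 × 0.1963 × 3 × 1 = 31.81 kips → 0.75 × 31.81 = 23.9 kips.
Bearing: edge l_c = 0.7188, r_n = 45.28 kips; interior l_c = 1.188, r_n = 63 kips; R_n = 45.28 + 2·63 = 171.3 kips → 128 kips.
Block shear: A_gv = 3.375, A_nv = 2.203, A_nt = 0.6094 in²; R_n = min(0.6F_uA_nv, 0.6F_yA_gv) + U_bs·F_u·A_nt = 135.2 kips → 101 kips.
Bolt shear governs: 23.9 kips.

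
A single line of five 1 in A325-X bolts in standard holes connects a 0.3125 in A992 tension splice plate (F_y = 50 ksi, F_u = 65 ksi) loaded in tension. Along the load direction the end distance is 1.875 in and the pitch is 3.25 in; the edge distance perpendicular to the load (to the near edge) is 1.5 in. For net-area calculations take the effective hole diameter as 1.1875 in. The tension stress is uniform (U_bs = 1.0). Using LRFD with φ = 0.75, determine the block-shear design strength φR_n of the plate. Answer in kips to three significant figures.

Shear plane L_v = 1.875 + 4·3.25 = 14.88 in; A_gv = 14.88 × 0.3125 = 4.648 in².
A_nv = (14.88 − 4.5·1.1875) × 0.3125 = 2.979 in².
A_nt = (1.5 − 0.5·1.1875) × 0.3125 = 0.2832 in².
0.6 F_u A_nv = 116.2 kips; 0.6 F_y A_gv = 139.5 kips → shear rupture governs the shear term.
R_n = 116.2 + 1.0 × 65 × 0.2832 = 134.6 kips.
Design strength φR_n = 0.75 × 134.6 = 101 kips.

101 kips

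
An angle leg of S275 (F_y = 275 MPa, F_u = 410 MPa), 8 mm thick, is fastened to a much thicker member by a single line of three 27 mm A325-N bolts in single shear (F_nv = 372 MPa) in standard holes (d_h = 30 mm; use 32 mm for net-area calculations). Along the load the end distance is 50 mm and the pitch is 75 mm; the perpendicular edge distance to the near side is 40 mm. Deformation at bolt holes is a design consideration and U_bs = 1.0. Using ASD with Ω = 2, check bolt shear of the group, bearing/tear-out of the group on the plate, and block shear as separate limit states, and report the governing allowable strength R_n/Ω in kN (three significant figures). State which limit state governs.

Bolt shear: A_b = π·27²/4 = 572.6 mm²; R_n = 372 × 572.6 × 3 × 1 / 1000 = 639 kN → 639 / 2 = 319 kN.
Bearing: edge l_c = 35, r_n = 137.8 kN; interior l_c = 45, r_n = 177.1 kN; R_n = 137.8 + 2·177.1 = 492 kN → 246 kN.
Block shear: A_gv = 1600, A_nv = 960, A_nt = 192 mm²; R_n = min(0.6F_uA_nv, 0.6F_yA_gv) + U_bs·F_u·A_nt = 314.9 kN → 157 kN.
Block shear governs: 157 kN.

157 kN (block shear governs)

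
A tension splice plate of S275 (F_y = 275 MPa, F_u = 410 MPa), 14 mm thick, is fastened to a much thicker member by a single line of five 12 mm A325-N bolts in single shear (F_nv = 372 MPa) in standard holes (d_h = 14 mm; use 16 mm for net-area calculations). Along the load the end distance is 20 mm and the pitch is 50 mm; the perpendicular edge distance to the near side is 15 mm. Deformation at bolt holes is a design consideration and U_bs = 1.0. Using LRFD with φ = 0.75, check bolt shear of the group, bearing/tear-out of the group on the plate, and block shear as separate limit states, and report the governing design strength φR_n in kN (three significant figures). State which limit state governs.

158 kN (bolt shear governs)

Bolt shear: A_b = π·12²/4 = 113.1 mm²; R_n = 372 × 113.1 × 5 × 1 / 1000 = 210.4 kN → 0.75 × 210.4 = 158 kN.
Bearing: edge l_c = 13, r_n = 89.54 kN; interior l_c = 36, r_n = 165.3 kN; R_n = 89.54 + 4·165.3 = 750.8 kN → 563 kN.
Block shear: A_gv = 3080, A_nv = 2072, A_nt = 98 mm²; R_n = min(0.6F_uA_nv, 0.6F_yA_gv) + U_bs·F_u·A_nt = 548.4 kN → 411 kN.
Bolt shear governs: 158 kN.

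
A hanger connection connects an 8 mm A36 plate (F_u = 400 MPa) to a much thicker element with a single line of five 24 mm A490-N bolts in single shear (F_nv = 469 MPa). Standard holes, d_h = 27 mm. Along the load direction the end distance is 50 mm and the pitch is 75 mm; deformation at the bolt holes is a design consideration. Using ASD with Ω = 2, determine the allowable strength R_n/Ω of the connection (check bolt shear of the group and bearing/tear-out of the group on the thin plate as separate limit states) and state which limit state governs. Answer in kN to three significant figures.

Bolt shear: A_b = π·24²/4 = 452.4 mm²; R_n = 469 × 452.4 × 5 × 1 / 1000 = 1061 kN → 1061 / 2 = 530 kN.
Bearing (1.2 l_c t F_u ≤ 2.4 d t F_u): upper limit = 2.4·24·8·400 / 1000 = 184.3 kN.
  Edge l_c = 50 − 27/2 = 36.5 → r_n = 140.2 kN; interior l_c = 75 − 27 = 48 → r_n = 184.3 kN.
  R_n,bearing = 1·140.2 + 4·184.3 = 877.4 kN → 877.4 / 2 = 439 kN.
Bearing governs: 439 kN.

439 kN (bearing governs)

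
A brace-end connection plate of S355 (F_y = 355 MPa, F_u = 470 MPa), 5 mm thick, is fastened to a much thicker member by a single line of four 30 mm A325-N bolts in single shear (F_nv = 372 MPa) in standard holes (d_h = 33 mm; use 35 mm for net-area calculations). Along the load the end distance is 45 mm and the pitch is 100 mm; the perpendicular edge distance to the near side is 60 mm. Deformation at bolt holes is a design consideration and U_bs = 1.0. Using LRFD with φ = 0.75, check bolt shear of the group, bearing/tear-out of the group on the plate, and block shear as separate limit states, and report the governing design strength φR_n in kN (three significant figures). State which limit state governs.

310 kN (block shear governs)

Bolt shear: A_b = π·30²/4 = 706.9 mm²; R_n = 372 × 706.9 × 4 × 1 / 1000 = 1052 kN → 0.75 × 1052 = 789 kN.
Bearing: edge l_c = 28.5, r_n = 80.37 kN; interior l_c = 67, r_n = 169.2 kN; R_n = 80.37 + 3·169.2 = 588 kN → 441 kN.
Block shear: A_gv = 1725, A_nv = 1112, A_nt = 212.5 mm²; R_n = min(0.6F_uA_nv, 0.6F_yA_gv) + U_bs·F_u·A_nt = 413.6 kN → 310 kN.
Block shear governs: 310 kN.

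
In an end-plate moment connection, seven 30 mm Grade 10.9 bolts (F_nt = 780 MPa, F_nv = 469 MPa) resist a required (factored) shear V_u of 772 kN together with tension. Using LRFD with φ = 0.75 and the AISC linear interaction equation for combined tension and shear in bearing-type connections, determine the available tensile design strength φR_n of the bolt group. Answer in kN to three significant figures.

2480 kN

A_b = π·30²/4 = 706.9 mm²; f_rv = 772 × 1000 / (7 × 706.9) = 156 MPa.
F'_nt = 1.3 F_nt − (F_nt / φF_nv) f_rv = 1.3·780 − (780/(0.75·469))·156 = 668 MPa, capped at F_nt → F'_nt = 668 MPa.
R_n = F'_nt · A_b · n = 668 × 706.9 × 7 / 1000 = 3305 kN.
Design strength φR_n = 0.75 × 3305 = 2480 kN.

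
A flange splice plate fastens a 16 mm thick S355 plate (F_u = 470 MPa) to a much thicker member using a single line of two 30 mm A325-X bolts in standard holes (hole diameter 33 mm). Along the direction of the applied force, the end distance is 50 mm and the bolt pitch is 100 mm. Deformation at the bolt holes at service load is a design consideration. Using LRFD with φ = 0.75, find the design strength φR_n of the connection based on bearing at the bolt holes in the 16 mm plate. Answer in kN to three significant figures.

633 kN

Per bolt r_n = 1.2 l_c t F_u ≤ 2.4 d t F_u; upper limit = 2.4 × 30 × 16 × 470 / 1000 = 541.4 kN.
Edge bolt: l_c = 50 − 33/2 = 33.5 mm → 1.2 × 33.5 × 16 × 470 / 1000 = 302.3 → r_n = 302.3 kN.
Interior bolts: l_c = 100 − 33 = 67 mm → 1.2 × 67 × 16 × 470 / 1000 = 604.6 → r_n = 541.4 kN.
R_n = 1 × 302.3 + 1 × 541.4 = 843.7 kN.
Design strength φR_n = 0.75 × 843.7 = 633 kN.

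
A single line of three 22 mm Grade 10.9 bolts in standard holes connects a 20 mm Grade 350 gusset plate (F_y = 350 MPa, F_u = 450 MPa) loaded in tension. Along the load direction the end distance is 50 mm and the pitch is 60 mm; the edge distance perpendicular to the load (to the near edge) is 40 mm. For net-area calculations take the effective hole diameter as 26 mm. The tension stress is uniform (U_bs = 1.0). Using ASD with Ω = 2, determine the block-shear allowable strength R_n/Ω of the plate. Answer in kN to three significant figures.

405 kN

Shear plane L_v = 50 + 2·60 = 170 mm; A_gv = 170 × 20 = 3400 mm².
A_nv = (170 − 2.5·26) × 20 = 2100 mm².
A_nt = (40 − 0.5·26) × 20 = 540 mm².
0.6 F_u A_nv = 567 kN; 0.6 F_y A_gv = 714 kN → shear rupture governs the shear term.
R_n = 567 + 1.0 × 450 × 540 / 1000 = 810 kN.
Allowable strength R_n/Ω = 810 / 2 = 405 kN.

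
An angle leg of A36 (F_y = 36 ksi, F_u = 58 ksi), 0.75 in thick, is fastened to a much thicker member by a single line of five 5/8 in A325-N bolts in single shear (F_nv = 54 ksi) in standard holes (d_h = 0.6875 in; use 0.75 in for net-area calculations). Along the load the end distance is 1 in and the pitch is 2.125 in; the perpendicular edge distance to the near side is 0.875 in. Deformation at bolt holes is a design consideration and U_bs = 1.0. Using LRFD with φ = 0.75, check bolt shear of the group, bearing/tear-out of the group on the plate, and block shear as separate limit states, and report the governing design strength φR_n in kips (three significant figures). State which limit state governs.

Bolt shear: A_b = π·0.625²/4 = 0.3068 in²; R_n = 54 × 0.3068 × 5 × 1 = 82.83 kips → 0.75 × 82.83 = 62.1 kips.
Bearing: edge l_c = 0.6562, r_n = 34.26 kips; interior l_c = 1.438, r_n = 65.25 kips; R_n = 34.26 + 4·65.25 = 295.3 kips → 221 kips.
Block shear: A_gv = 7.125, A_nv = 4.594, A_nt = 0.375 in²; R_n = min(0.6F_uA_nv, 0.6F_yA_gv) + U_bs·F_u·A_nt = 175.6 kips → 132 kips.
Bolt shear governs: 62.1 kips.

62.1 kips (bolt shear governs)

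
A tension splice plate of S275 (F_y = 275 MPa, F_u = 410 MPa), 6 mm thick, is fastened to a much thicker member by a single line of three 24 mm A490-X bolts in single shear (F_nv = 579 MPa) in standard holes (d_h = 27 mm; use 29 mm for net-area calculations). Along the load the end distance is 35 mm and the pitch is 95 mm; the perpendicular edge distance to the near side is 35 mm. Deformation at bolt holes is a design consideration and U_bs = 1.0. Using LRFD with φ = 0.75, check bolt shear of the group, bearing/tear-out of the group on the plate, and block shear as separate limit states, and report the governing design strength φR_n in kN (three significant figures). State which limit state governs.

Bolt shear: A_b = π·24²/4 = 452.4 mm²; R_n = 579 × 452.4 × 3 × 1 / 1000 = 785.8 kN → 0.75 × 785.8 = 589 kN.
Bearing: edge l_c = 21.5, r_n = 63.47 kN; interior l_c = 68, r_n = 141.7 kN; R_n = 63.47 + 2·141.7 = 346.9 kN → 260 kN.
Block shear: A_gv = 1350, A_nv = 915, A_nt = 123 mm²; R_n = min(0.6F_uA_nv, 0.6F_yA_gv) + U_bs·F_u·A_nt = 273.2 kN → 205 kN.
Block shear governs: 205 kN.

205 kN (block shear governs)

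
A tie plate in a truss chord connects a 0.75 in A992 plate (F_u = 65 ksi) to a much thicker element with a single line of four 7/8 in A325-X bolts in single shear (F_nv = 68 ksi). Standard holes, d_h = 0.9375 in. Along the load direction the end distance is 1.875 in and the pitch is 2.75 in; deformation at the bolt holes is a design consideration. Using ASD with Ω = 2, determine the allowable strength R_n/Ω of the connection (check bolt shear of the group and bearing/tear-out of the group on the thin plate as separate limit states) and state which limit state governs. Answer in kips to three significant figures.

81.8 kips (bolt shear governs)

Bolt shear: A_b = π·0.875²/4 = 0.6013 in²; R_n = 68 × 0.6013 × 4 × 1 = 163.6 kips → 163.6 / 2 = 81.8 kips.
Bearing (1.2 l_c t F_u ≤ 2.4 d t F_u): upper limit = 2.4·0.875·0.75·65 = 102.4 kips.
  Edge l_c = 1.875 − 0.9375/2 = 1.406 → r_n = 82.27 kips; interior l_c = 2.75 − 0.9375 = 1.812 → r_n = 102.4 kips.
  R_n,bearing = 1·82.27 + 3·102.4 = 389.4 kips → 389.4 / 2 = 195 kips.
Bolt shear governs: 81.8 kips.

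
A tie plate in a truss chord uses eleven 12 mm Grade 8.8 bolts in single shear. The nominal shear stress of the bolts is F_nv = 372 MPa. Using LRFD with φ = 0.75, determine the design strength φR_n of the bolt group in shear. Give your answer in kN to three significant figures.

347 kN

A_b = π × 12² / 4 = 113.1 mm².
R_n = F_nv · A_b · n · n_s = 372 × 113.1 × 11 × 1 / 1000 = 462.8 kN.
Design strength φR_n = 0.75 × 462.8 = 347 kN.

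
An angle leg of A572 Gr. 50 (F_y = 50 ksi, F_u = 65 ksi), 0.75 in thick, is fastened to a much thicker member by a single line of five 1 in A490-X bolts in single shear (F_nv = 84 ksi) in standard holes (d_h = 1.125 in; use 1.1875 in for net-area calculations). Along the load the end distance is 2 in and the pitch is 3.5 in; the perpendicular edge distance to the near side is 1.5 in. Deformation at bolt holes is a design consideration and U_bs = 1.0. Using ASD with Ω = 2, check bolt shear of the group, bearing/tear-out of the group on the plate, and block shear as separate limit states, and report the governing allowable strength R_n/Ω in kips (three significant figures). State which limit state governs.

165 kips (bolt shear governs)

Bolt shear: A_b = π·1²/4 = 0.7854 in²; R_n = 84 × 0.7854 × 5 × 1 = 329.9 kips → 329.9 / 2 = 165 kips.
Bearing: edge l_c = 1.438, r_n = 84.09 kips; interior l_c = 2.375, r_n = 117 kips; R_n = 84.09 + 4·117 = 552.1 kips → 276 kips.
Block shear: A_gv = 12, A_nv = 7.992, A_nt = 0.6797 in²; R_n = min(0.6F_uA_nv, 0.6F_yA_gv) + U_bs·F_u·A_nt = 355.9 kips → 178 kips.
Bolt shear governs: 165 kips.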